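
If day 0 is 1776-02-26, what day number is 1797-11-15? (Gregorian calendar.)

Feb 26, 1776 → Feb 26, 1777: 366 days (Feb 29, 1776 is in that span).
Feb 26, 1777 → Feb 26, 1778: 365 days.
Feb 26, 1778 → Feb 26, 1779: 365 days.
Feb 26, 1779 → Feb 26, 1780: 365 days.
Feb 26, 1780 → Feb 26, 1781: 366 days (Feb 29, 1780 is in that span).
Feb 26, 1781 → Feb 26, 1782: 365 days.
Feb 26, 1782 → Feb 26, 1783: 365 days.
Feb 26, 1783 → Feb 26, 1784: 365 days.
Feb 26, 1784 → Feb 26, 1785: 366 days (Feb 29, 1784 is in that span).
Feb 26, 1785 → Feb 26, 1786: 365 days.
Feb 26, 1786 → Feb 26, 1787: 365 days.
Feb 26, 1787 → Feb 26, 1788: 365 days.
Feb 26, 1788 → Feb 26, 1789: 366 days (Feb 29, 1788 is in that span).
Feb 26, 1789 → Feb 26, 1790: 365 days.
Feb 26, 1790 → Feb 26, 1791: 365 days.
Feb 26, 1791 → Feb 26, 1792: 365 days.
Feb 26, 1792 → Feb 26, 1793: 366 days (Feb 29, 1792 is in that span).
Feb 26, 1793 → Feb 26, 1794: 365 days.
Feb 26, 1794 → Feb 26, 1795: 365 days.
Feb 26, 1795 → Feb 26, 1796: 365 days.
Feb 26, 1796 → Feb 26, 1797: 366 days (Feb 29, 1796 is in that span).
Feb 26, 1797 → Mar 26, 1797: 28 days (February has 28).
Mar 26, 1797 → Apr 26, 1797: 31 days (March has 31).
Apr 26, 1797 → May 26, 1797: 30 days (April has 30).
May 26, 1797 → Jun 26, 1797: 31 days (May has 31).
Jun 26, 1797 → Jul 26, 1797: 30 days (June has 30).
Jul 26, 1797 → Aug 26, 1797: 31 days (July has 31).
Aug 26, 1797 → Sep 26, 1797: 31 days (August has 31).
Sep 26, 1797 → Oct 26, 1797: 30 days (September has 30).
Oct 26, 1797 → Nov 15, 1797: 20 days.
Total: 7933 days.

7933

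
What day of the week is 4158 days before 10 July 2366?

Sunday

Jul 10, 2366 is a Sunday.
4158 mod 7 = 0, so 4158 days before a Sunday is Sunday − 0 = Sunday.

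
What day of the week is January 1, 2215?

Sunday

Doomsday rule: the anchor day for the 2200s is Friday. For year 15: 15÷12 = 1 r 3, and 3÷4 = 0, so 1+3+0 = 4.
Friday + 4 ≡ Tuesday — that's 2215's doomsday.
In January the doomsday date is Jan 3 (2215 is not a leap year).
Jan 1 is 2 days before Jan 3; 2 mod 7 = 2, so Tuesday − 2 = Sunday.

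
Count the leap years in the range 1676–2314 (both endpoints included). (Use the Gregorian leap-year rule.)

154

Multiples of 4 in [1676,2314]: 160.
Of those, multiples of 100: 7 (not leap unless ÷400).
Multiples of 400: 1.
Leap years = 160 − 7 + 1 = 154.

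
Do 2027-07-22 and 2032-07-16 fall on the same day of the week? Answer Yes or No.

From Jul 22, 2027 to Jul 16, 2032 is 1821 days.
1821 mod 7 = 1, so they are different weekdays.
(Jul 22, 2027 is a Thursday; Jul 16, 2032 is a Friday.)

No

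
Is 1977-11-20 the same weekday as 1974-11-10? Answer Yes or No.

From Nov 10, 1974 to Nov 20, 1977 is 1106 days.
1106 mod 7 = 0, so they are the same weekday.
(Nov 10, 1974 is a Sunday; Nov 20, 1977 is a Sunday.)

Yes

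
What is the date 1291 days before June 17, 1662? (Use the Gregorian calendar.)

December 4, 1658

−365 (one year) → Jun 17, 1661 (926 left).
−365 (one year) → Jun 17, 1660 (561 left).
−366 (one year; includes Feb 29, 1660) → Jun 17, 1659 (195 left).
−17 → May 31, 1659 (end of May, 31 days; 178 left).
−31 → Apr 30, 1659 (end of Apr, 30 days; 147 left).
−30 → Mar 31, 1659 (end of Mar, 31 days; 117 left).
−31 → Feb 28, 1659 (end of Feb, 28 days; 86 left).
−28 → Jan 31, 1659 (end of Jan, 31 days; 58 left).
−31 → Dec 31, 1658 (end of Dec, 31 days; 27 left).
−27 → Dec 4, 1658.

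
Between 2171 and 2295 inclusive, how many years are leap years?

Multiples of 4 in [2171,2295]: 31.
Of those, multiples of 100: 1 (not leap unless ÷400).
Multiples of 400: 0.
Leap years = 31 − 1 + 0 = 30.

30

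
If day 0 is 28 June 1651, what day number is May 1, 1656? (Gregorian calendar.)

1769

Jun 28, 1651 → Jun 28, 1652: 366 days (Feb 29, 1652 is in that span).
Jun 28, 1652 → Jun 28, 1653: 365 days.
Jun 28, 1653 → Jun 28, 1654: 365 days.
Jun 28, 1654 → Jun 28, 1655: 365 days.
Jun 28, 1655 → Jul 28, 1655: 30 days (June has 30).
Jul 28, 1655 → Aug 28, 1655: 31 days (July has 31).
Aug 28, 1655 → Sep 28, 1655: 31 days (August has 31).
Sep 28, 1655 → Oct 28, 1655: 30 days (September has 30).
Oct 28, 1655 → Nov 28, 1655: 31 days (October has 31).
Nov 28, 1655 → Dec 28, 1655: 30 days (November has 30).
Dec 28, 1655 → Jan 28, 1656: 31 days (December has 31).
Jan 28, 1656 → Feb 28, 1656: 31 days (January has 31).
Feb 28, 1656 → Mar 28, 1656: 29 days (February has 29).
Mar 28, 1656 → Apr 28, 1656: 31 days (March has 31).
Apr 28, 1656 → May 1, 1656: 3 days.
Total: 1769 days.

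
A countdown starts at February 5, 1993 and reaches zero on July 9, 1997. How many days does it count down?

Feb 5, 1993 → Feb 5, 1994: 365 days.
Feb 5, 1994 → Feb 5, 1995: 365 days.
Feb 5, 1995 → Feb 5, 1996: 365 days.
Feb 5, 1996 → Feb 5, 1997: 366 days (Feb 29, 1996 is in that span).
Feb 5, 1997 → Mar 5, 1997: 28 days (February has 28).
Mar 5, 1997 → Apr 5, 1997: 31 days (March has 31).
Apr 5, 1997 → May 5, 1997: 30 days (April has 30).
May 5, 1997 → Jun 5, 1997: 31 days (May has 31).
Jun 5, 1997 → Jul 5, 1997: 30 days (June has 30).
Jul 5, 1997 → Jul 9, 1997: 4 days.
Total: 1615 days.

1615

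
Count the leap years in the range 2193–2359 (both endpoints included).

Multiples of 4 in [2193,2359]: 41.
Of those, multiples of 100: 2 (not leap unless ÷400).
Multiples of 400: 0.
Leap years = 41 − 2 + 0 = 39.

39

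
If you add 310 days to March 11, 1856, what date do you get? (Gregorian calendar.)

January 15, 1857

Mar has 31 days: +21 → Apr 1, 1856 (289 left).
Apr has 30 days: +30 → May 1, 1856 (259 left).
May has 31 days: +31 → Jun 1, 1856 (228 left).
Jun has 30 days: +30 → Jul 1, 1856 (198 left).
Jul has 31 days: +31 → Aug 1, 1856 (167 left).
Aug has 31 days: +31 → Sep 1, 1856 (136 left).
Sep has 30 days: +30 → Oct 1, 1856 (106 left).
Oct has 31 days: +31 → Nov 1, 1856 (75 left).
Nov has 30 days: +30 → Dec 1, 1856 (45 left).
Dec has 31 days: +31 → Jan 1, 1857 (14 left).
+14 → Jan 15, 1857.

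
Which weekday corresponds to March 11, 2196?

January 1, 2196 is a Friday.
Jan 1, 2196 → Feb 1, 2196: 31 days (January has 31).
Feb 1, 2196 → Mar 1, 2196: 29 days (February has 29).
Mar 1, 2196 → Mar 11, 2196: 10 days.
Total: 70 days.
70 mod 7 = 0, so Friday + 0 = Friday.

Friday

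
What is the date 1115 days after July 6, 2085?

July 25, 2088

+365 (one year) → Jul 6, 2086 (750 left).
+365 (one year) → Jul 6, 2087 (385 left).
Jul has 31 days: +26 → Aug 1, 2087 (359 left).
Aug has 31 days: +31 → Sep 1, 2087 (328 left).
Sep has 30 days: +30 → Oct 1, 2087 (298 left).
Oct has 31 days: +31 → Nov 1, 2087 (267 left).
Nov has 30 days: +30 → Dec 1, 2087 (237 left).
Dec has 31 days: +31 → Jan 1, 2088 (206 left).
Jan has 31 days: +31 → Feb 1, 2088 (175 left).
Feb has 29 days: +29 → Mar 1, 2088 (146 left).
Mar has 31 days: +31 → Apr 1, 2088 (115 left).
Apr has 30 days: +30 → May 1, 2088 (85 left).
May has 31 days: +31 → Jun 1, 2088 (54 left).
Jun has 30 days: +30 → Jul 1, 2088 (24 left).
+24 → Jul 25, 2088.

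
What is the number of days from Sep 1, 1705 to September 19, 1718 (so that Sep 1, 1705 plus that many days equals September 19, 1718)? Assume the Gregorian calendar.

4766

Sep 1, 1705 → Sep 1, 1706: 365 days.
Sep 1, 1706 → Sep 1, 1707: 365 days.
Sep 1, 1707 → Sep 1, 1708: 366 days (Feb 29, 1708 is in that span).
Sep 1, 1708 → Sep 1, 1709: 365 days.
Sep 1, 1709 → Sep 1, 1710: 365 days.
Sep 1, 1710 → Sep 1, 1711: 365 days.
Sep 1, 1711 → Sep 1, 1712: 366 days (Feb 29, 1712 is in that span).
Sep 1, 1712 → Sep 1, 1713: 365 days.
Sep 1, 1713 → Sep 1, 1714: 365 days.
Sep 1, 1714 → Sep 1, 1715: 365 days.
Sep 1, 1715 → Sep 1, 1716: 366 days (Feb 29, 1716 is in that span).
Sep 1, 1716 → Sep 1, 1717: 365 days.
Sep 1, 1717 → Oct 1, 1717: 30 days (September has 30).
Oct 1, 1717 → Nov 1, 1717: 31 days (October has 31).
Nov 1, 1717 → Dec 1, 1717: 30 days (November has 30).
Dec 1, 1717 → Jan 1, 1718: 31 days (December has 31).
Jan 1, 1718 → Feb 1, 1718: 31 days (January has 31).
Feb 1, 1718 → Mar 1, 1718: 28 days (February has 28).
Mar 1, 1718 → Apr 1, 1718: 31 days (March has 31).
Apr 1, 1718 → May 1, 1718: 30 days (April has 30).
May 1, 1718 → Jun 1, 1718: 31 days (May has 31).
Jun 1, 1718 → Jul 1, 1718: 30 days (June has 30).
Jul 1, 1718 → Aug 1, 1718: 31 days (July has 31).
Aug 1, 1718 → Sep 1, 1718: 31 days (August has 31).
Sep 1, 1718 → Sep 19, 1718: 18 days.
Total: 4766 days.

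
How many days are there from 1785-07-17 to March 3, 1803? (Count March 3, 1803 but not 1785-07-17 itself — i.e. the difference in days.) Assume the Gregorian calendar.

Jul 17, 1785 → Jul 17, 1786: 365 days.
Jul 17, 1786 → Jul 17, 1787: 365 days.
Jul 17, 1787 → Jul 17, 1788: 366 days (Feb 29, 1788 is in that span).
Jul 17, 1788 → Jul 17, 1789: 365 days.
Jul 17, 1789 → Jul 17, 1790: 365 days.
Jul 17, 1790 → Jul 17, 1791: 365 days.
Jul 17, 1791 → Jul 17, 1792: 366 days (Feb 29, 1792 is in that span).
Jul 17, 1792 → Jul 17, 1793: 365 days.
Jul 17, 1793 → Jul 17, 1794: 365 days.
Jul 17, 1794 → Jul 17, 1795: 365 days.
Jul 17, 1795 → Jul 17, 1796: 366 days (Feb 29, 1796 is in that span).
Jul 17, 1796 → Jul 17, 1797: 365 days.
Jul 17, 1797 → Jul 17, 1798: 365 days.
Jul 17, 1798 → Jul 17, 1799: 365 days.
Jul 17, 1799 → Jul 17, 1800: 365 days.
Jul 17, 1800 → Jul 17, 1801: 365 days.
Jul 17, 1801 → Jul 17, 1802: 365 days.
Jul 17, 1802 → Aug 17, 1802: 31 days (July has 31).
Aug 17, 1802 → Sep 17, 1802: 31 days (August has 31).
Sep 17, 1802 → Oct 17, 1802: 30 days (September has 30).
Oct 17, 1802 → Nov 17, 1802: 31 days (October has 31).
Nov 17, 1802 → Dec 17, 1802: 30 days (November has 30).
Dec 17, 1802 → Jan 17, 1803: 31 days (December has 31).
Jan 17, 1803 → Feb 17, 1803: 31 days (January has 31).
Feb 17, 1803 → Mar 3, 1803: 14 days.
Total: 6437 days.

6437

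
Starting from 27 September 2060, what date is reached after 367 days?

September 29, 2061

Sep has 30 days: +4 → Oct 1, 2060 (363 left).
Oct has 31 days: +31 → Nov 1, 2060 (332 left).
Nov has 30 days: +30 → Dec 1, 2060 (302 left).
Dec has 31 days: +31 → Jan 1, 2061 (271 left).
Jan has 31 days: +31 → Feb 1, 2061 (240 left).
Feb has 28 days: +28 → Mar 1, 2061 (212 left).
Mar has 31 days: +31 → Apr 1, 2061 (181 left).
Apr has 30 days: +30 → May 1, 2061 (151 left).
May has 31 days: +31 → Jun 1, 2061 (120 left).
Jun has 30 days: +30 → Jul 1, 2061 (90 left).
Jul has 31 days: +31 → Aug 1, 2061 (59 left).
Aug has 31 days: +31 → Sep 1, 2061 (28 left).
+28 → Sep 29, 2061.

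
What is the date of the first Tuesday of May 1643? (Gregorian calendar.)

May 1, 1643 is a Friday.
The first Tuesday is therefore May 5 (4 days later).

May 5, 1643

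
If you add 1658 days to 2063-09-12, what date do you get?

March 27, 2068

+366 (one year; includes Feb 29, 2064) → Sep 12, 2064 (1292 left).
+365 (one year) → Sep 12, 2065 (927 left).
+365 (one year) → Sep 12, 2066 (562 left).
+365 (one year) → Sep 12, 2067 (197 left).
Sep has 30 days: +19 → Oct 1, 2067 (178 left).
Oct has 31 days: +31 → Nov 1, 2067 (147 left).
Nov has 30 days: +30 → Dec 1, 2067 (117 left).
Dec has 31 days: +31 → Jan 1, 2068 (86 left).
Jan has 31 days: +31 → Feb 1, 2068 (55 left).
Feb has 29 days: +29 → Mar 1, 2068 (26 left).
+26 → Mar 27, 2068.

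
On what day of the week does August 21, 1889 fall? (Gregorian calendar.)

Wednesday

Doomsday rule: the anchor day for the 1800s is Friday. For year 89: 89÷12 = 7 r 5, and 5÷4 = 1, so 7+5+1 = 13.
Friday + 13 ≡ Thursday — that's 1889's doomsday.
In August the doomsday date is Aug 8.
Aug 21 is 13 days after Aug 8; 13 mod 7 = 6, so Thursday + 6 = Wednesday.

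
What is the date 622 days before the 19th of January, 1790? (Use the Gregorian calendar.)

−365 (one year) → Jan 19, 1789 (257 left).
−19 → Dec 31, 1788 (end of Dec, 31 days; 238 left).
−31 → Nov 30, 1788 (end of Nov, 30 days; 207 left).
−30 → Oct 31, 1788 (end of Oct, 31 days; 177 left).
−31 → Sep 30, 1788 (end of Sep, 30 days; 146 left).
−30 → Aug 31, 1788 (end of Aug, 31 days; 116 left).
−31 → Jul 31, 1788 (end of Jul, 31 days; 85 left).
−31 → Jun 30, 1788 (end of Jun, 30 days; 54 left).
−30 → May 31, 1788 (end of May, 31 days; 24 left).
−24 → May 7, 1788.

May 7, 1788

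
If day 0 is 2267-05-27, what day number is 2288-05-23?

7667

May 27, 2267 → May 27, 2268: 366 days (Feb 29, 2268 is in that span).
May 27, 2268 → May 27, 2269: 365 days.
May 27, 2269 → May 27, 2270: 365 days.
May 27, 2270 → May 27, 2271: 365 days.
May 27, 2271 → May 27, 2272: 366 days (Feb 29, 2272 is in that span).
May 27, 2272 → May 27, 2273: 365 days.
May 27, 2273 → May 27, 2274: 365 days.
May 27, 2274 → May 27, 2275: 365 days.
May 27, 2275 → May 27, 2276: 366 days (Feb 29, 2276 is in that span).
May 27, 2276 → May 27, 2277: 365 days.
May 27, 2277 → May 27, 2278: 365 days.
May 27, 2278 → May 27, 2279: 365 days.
May 27, 2279 → May 27, 2280: 366 days (Feb 29, 2280 is in that span).
May 27, 2280 → May 27, 2281: 365 days.
May 27, 2281 → May 27, 2282: 365 days.
May 27, 2282 → May 27, 2283: 365 days.
May 27, 2283 → May 27, 2284: 366 days (Feb 29, 2284 is in that span).
May 27, 2284 → May 27, 2285: 365 days.
May 27, 2285 → May 27, 2286: 365 days.
May 27, 2286 → May 27, 2287: 365 days.
May 27, 2287 → Jun 27, 2287: 31 days (May has 31).
Jun 27, 2287 → Jul 27, 2287: 30 days (June has 30).
Jul 27, 2287 → Aug 27, 2287: 31 days (July has 31).
Aug 27, 2287 → Sep 27, 2287: 31 days (August has 31).
Sep 27, 2287 → Oct 27, 2287: 30 days (September has 30).
Oct 27, 2287 → Nov 27, 2287: 31 days (October has 31).
Nov 27, 2287 → Dec 27, 2287: 30 days (November has 30).
Dec 27, 2287 → Jan 27, 2288: 31 days (December has 31).
Jan 27, 2288 → Feb 27, 2288: 31 days (January has 31).
Feb 27, 2288 → Mar 27, 2288: 29 days (February has 29).
Mar 27, 2288 → Apr 27, 2288: 31 days (March has 31).
Apr 27, 2288 → May 23, 2288: 26 days.
Total: 7667 days.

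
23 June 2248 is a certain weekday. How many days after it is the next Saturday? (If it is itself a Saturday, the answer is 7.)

Jun 23, 2248 is a Friday.
From Friday to the next Saturday is 1 day.

1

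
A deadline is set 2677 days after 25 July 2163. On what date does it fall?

November 22, 2170

+366 (one year; includes Feb 29, 2164) → Jul 25, 2164 (2311 left).
+365 (one year) → Jul 25, 2165 (1946 left).
+365 (one year) → Jul 25, 2166 (1581 left).
+365 (one year) → Jul 25, 2167 (1216 left).
+366 (one year; includes Feb 29, 2168) → Jul 25, 2168 (850 left).
+365 (one year) → Jul 25, 2169 (485 left).
+365 (one year) → Jul 25, 2170 (120 left).
Jul has 31 days: +7 → Aug 1, 2170 (113 left).
Aug has 31 days: +31 → Sep 1, 2170 (82 left).
Sep has 30 days: +30 → Oct 1, 2170 (52 left).
Oct has 31 days: +31 → Nov 1, 2170 (21 left).
+21 → Nov 22, 2170.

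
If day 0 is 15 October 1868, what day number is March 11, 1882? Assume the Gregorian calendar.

Oct 15, 1868 → Oct 15, 1869: 365 days.
Oct 15, 1869 → Oct 15, 1870: 365 days.
Oct 15, 1870 → Oct 15, 1871: 365 days.
Oct 15, 1871 → Oct 15, 1872: 366 days (Feb 29, 1872 is in that span).
Oct 15, 1872 → Oct 15, 1873: 365 days.
Oct 15, 1873 → Oct 15, 1874: 365 days.
Oct 15, 1874 → Oct 15, 1875: 365 days.
Oct 15, 1875 → Oct 15, 1876: 366 days (Feb 29, 1876 is in that span).
Oct 15, 1876 → Oct 15, 1877: 365 days.
Oct 15, 1877 → Oct 15, 1878: 365 days.
Oct 15, 1878 → Oct 15, 1879: 365 days.
Oct 15, 1879 → Oct 15, 1880: 366 days (Feb 29, 1880 is in that span).
Oct 15, 1880 → Oct 15, 1881: 365 days.
Oct 15, 1881 → Nov 15, 1881: 31 days (October has 31).
Nov 15, 1881 → Dec 15, 1881: 30 days (November has 30).
Dec 15, 1881 → Jan 15, 1882: 31 days (December has 31).
Jan 15, 1882 → Feb 15, 1882: 31 days (January has 31).
Feb 15, 1882 → Mar 11, 1882: 24 days.
Total: 4895 days.

4895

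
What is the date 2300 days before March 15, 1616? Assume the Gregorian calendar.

−366 (one year; includes Feb 29, 1616) → Mar 15, 1615 (1934 left).
−365 (one year) → Mar 15, 1614 (1569 left).
−365 (one year) → Mar 15, 1613 (1204 left).
−365 (one year) → Mar 15, 1612 (839 left).
−366 (one year; includes Feb 29, 1612) → Mar 15, 1611 (473 left).
−365 (one year) → Mar 15, 1610 (108 left).
−15 → Feb 28, 1610 (end of Feb, 28 days; 93 left).
−28 → Jan 31, 1610 (end of Jan, 31 days; 65 left).
−31 → Dec 31, 1609 (end of Dec, 31 days; 34 left).
−31 → Nov 30, 1609 (end of Nov, 30 days; 3 left).
−3 → Nov 27, 1609.

November 27, 1609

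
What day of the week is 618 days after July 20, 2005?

First find the weekday of Jul 20, 2005. Doomsday rule: the anchor day for the 2000s is Tuesday. For year 05: 5÷12 = 0 r 5, and 5÷4 = 1, so 0+5+1 = 6.
Tuesday + 6 ≡ Monday — that's 2005's doomsday.
In July the doomsday date is Jul 11.
Jul 20 is 9 days after Jul 11; 9 mod 7 = 2, so Monday + 2 = Wednesday.
618 mod 7 = 2, so 618 days after a Wednesday is Wednesday + 2 = Friday.

Friday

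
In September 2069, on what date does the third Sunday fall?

September 1, 2069 is a Sunday.
The first Sunday is therefore September 1 (same day).
The third Sunday is 1 + 2×7 = September 15.

September 15, 2069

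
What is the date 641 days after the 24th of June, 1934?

+365 (one year) → Jun 24, 1935 (276 left).
Jun has 30 days: +7 → Jul 1, 1935 (269 left).
Jul has 31 days: +31 → Aug 1, 1935 (238 left).
Aug has 31 days: +31 → Sep 1, 1935 (207 left).
Sep has 30 days: +30 → Oct 1, 1935 (177 left).
Oct has 31 days: +31 → Nov 1, 1935 (146 left).
Nov has 30 days: +30 → Dec 1, 1935 (116 left).
Dec has 31 days: +31 → Jan 1, 1936 (85 left).
Jan has 31 days: +31 → Feb 1, 1936 (54 left).
Feb has 29 days: +29 → Mar 1, 1936 (25 left).
+25 → Mar 26, 1936.

March 26, 1936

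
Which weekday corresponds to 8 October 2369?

Wednesday

Doomsday rule: the anchor day for the 2300s is Wednesday. For year 69: 69÷12 = 5 r 9, and 9÷4 = 2, so 5+9+2 = 16.
Wednesday + 16 ≡ Friday — that's 2369's doomsday.
In October the doomsday date is Oct 10.
Oct 8 is 2 days before Oct 10; 2 mod 7 = 2, so Friday − 2 = Wednesday.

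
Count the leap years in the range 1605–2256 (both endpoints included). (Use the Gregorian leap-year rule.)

Multiples of 4 in [1605,2256]: 163.
Of those, multiples of 100: 6 (not leap unless ÷400).
Multiples of 400: 1.
Leap years = 163 − 6 + 1 = 158.

158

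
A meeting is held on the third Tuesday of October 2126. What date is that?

October 1, 2126 is a Tuesday.
The first Tuesday is therefore October 1 (same day).
The third Tuesday is 1 + 2×7 = October 15.

October 15, 2126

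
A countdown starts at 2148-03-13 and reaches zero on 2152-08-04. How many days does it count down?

Mar 13, 2148 → Mar 13, 2149: 365 days.
Mar 13, 2149 → Mar 13, 2150: 365 days.
Mar 13, 2150 → Mar 13, 2151: 365 days.
Mar 13, 2151 → Mar 13, 2152: 366 days (Feb 29, 2152 is in that span).
Mar 13, 2152 → Apr 13, 2152: 31 days (March has 31).
Apr 13, 2152 → May 13, 2152: 30 days (April has 30).
May 13, 2152 → Jun 13, 2152: 31 days (May has 31).
Jun 13, 2152 → Jul 13, 2152: 30 days (June has 30).
Jul 13, 2152 → Aug 4, 2152: 22 days.
Total: 1605 days.

1605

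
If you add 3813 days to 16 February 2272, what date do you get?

+366 (one year; includes Feb 29, 2272) → Feb 16, 2273 (3447 left).
+365 (one year) → Feb 16, 2274 (3082 left).
+365 (one year) → Feb 16, 2275 (2717 left).
+365 (one year) → Feb 16, 2276 (2352 left).
+366 (one year; includes Feb 29, 2276) → Feb 16, 2277 (1986 left).
+365 (one year) → Feb 16, 2278 (1621 left).
+365 (one year) → Feb 16, 2279 (1256 left).
+365 (one year) → Feb 16, 2280 (891 left).
+366 (one year; includes Feb 29, 2280) → Feb 16, 2281 (525 left).
+365 (one year) → Feb 16, 2282 (160 left).
Feb has 28 days: +13 → Mar 1, 2282 (147 left).
Mar has 31 days: +31 → Apr 1, 2282 (116 left).
Apr has 30 days: +30 → May 1, 2282 (86 left).
May has 31 days: +31 → Jun 1, 2282 (55 left).
Jun has 30 days: +30 → Jul 1, 2282 (25 left).
+25 → Jul 26, 2282.

July 26, 2282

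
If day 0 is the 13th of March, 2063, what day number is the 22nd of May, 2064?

436

Mar 13, 2063 → Mar 13, 2064: 366 days (Feb 29, 2064 is in that span).
Mar 13, 2064 → Apr 13, 2064: 31 days (March has 31).
Apr 13, 2064 → May 13, 2064: 30 days (April has 30).
May 13, 2064 → May 22, 2064: 9 days.
Total: 436 days.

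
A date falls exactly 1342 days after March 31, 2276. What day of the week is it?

Mar 31, 2276 is a Friday.
1342 mod 7 = 5, so 1342 days after a Friday is Friday + 5 = Wednesday.

Wednesday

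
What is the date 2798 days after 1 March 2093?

October 29, 2100

+365 (one year) → Mar 1, 2094 (2433 left).
+365 (one year) → Mar 1, 2095 (2068 left).
+366 (one year; includes Feb 29, 2096) → Mar 1, 2096 (1702 left).
+365 (one year) → Mar 1, 2097 (1337 left).
+365 (one year) → Mar 1, 2098 (972 left).
+365 (one year) → Mar 1, 2099 (607 left).
+365 (one year) → Mar 1, 2100 (242 left).
Mar has 31 days: +31 → Apr 1, 2100 (211 left).
Apr has 30 days: +30 → May 1, 2100 (181 left).
May has 31 days: +31 → Jun 1, 2100 (150 left).
Jun has 30 days: +30 → Jul 1, 2100 (120 left).
Jul has 31 days: +31 → Aug 1, 2100 (89 left).
Aug has 31 days: +31 → Sep 1, 2100 (58 left).
Sep has 30 days: +30 → Oct 1, 2100 (28 left).
+28 → Oct 29, 2100.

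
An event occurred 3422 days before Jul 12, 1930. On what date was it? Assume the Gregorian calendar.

February 27, 1921

−365 (one year) → Jul 12, 1929 (3057 left).
−365 (one year) → Jul 12, 1928 (2692 left).
−366 (one year; includes Feb 29, 1928) → Jul 12, 1927 (2326 left).
−365 (one year) → Jul 12, 1926 (1961 left).
−365 (one year) → Jul 12, 1925 (1596 left).
−365 (one year) → Jul 12, 1924 (1231 left).
−366 (one year; includes Feb 29, 1924) → Jul 12, 1923 (865 left).
−365 (one year) → Jul 12, 1922 (500 left).
−365 (one year) → Jul 12, 1921 (135 left).
−12 → Jun 30, 1921 (end of Jun, 30 days; 123 left).
−30 → May 31, 1921 (end of May, 31 days; 93 left).
−31 → Apr 30, 1921 (end of Apr, 30 days; 62 left).
−30 → Mar 31, 1921 (end of Mar, 31 days; 32 left).
−31 → Feb 28, 1921 (end of Feb, 28 days; 1 left).
−1 → Feb 27, 1921.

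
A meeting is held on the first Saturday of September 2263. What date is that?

September 1, 2263 is a Tuesday.
The first Saturday is therefore September 5 (4 days later).

September 5, 2263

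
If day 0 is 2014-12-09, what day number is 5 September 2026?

Dec 9, 2014 → Dec 9, 2015: 365 days.
Dec 9, 2015 → Dec 9, 2016: 366 days (Feb 29, 2016 is in that span).
Dec 9, 2016 → Dec 9, 2017: 365 days.
Dec 9, 2017 → Dec 9, 2018: 365 days.
Dec 9, 2018 → Dec 9, 2019: 365 days.
Dec 9, 2019 → Dec 9, 2020: 366 days (Feb 29, 2020 is in that span).
Dec 9, 2020 → Dec 9, 2021: 365 days.
Dec 9, 2021 → Dec 9, 2022: 365 days.
Dec 9, 2022 → Dec 9, 2023: 365 days.
Dec 9, 2023 → Dec 9, 2024: 366 days (Feb 29, 2024 is in that span).
Dec 9, 2024 → Dec 9, 2025: 365 days.
Dec 9, 2025 → Jan 9, 2026: 31 days (December has 31).
Jan 9, 2026 → Feb 9, 2026: 31 days (January has 31).
Feb 9, 2026 → Mar 9, 2026: 28 days (February has 28).
Mar 9, 2026 → Apr 9, 2026: 31 days (March has 31).
Apr 9, 2026 → May 9, 2026: 30 days (April has 30).
May 9, 2026 → Jun 9, 2026: 31 days (May has 31).
Jun 9, 2026 → Jul 9, 2026: 30 days (June has 30).
Jul 9, 2026 → Aug 9, 2026: 31 days (July has 31).
Aug 9, 2026 → Sep 5, 2026: 27 days.
Total: 4288 days.

4288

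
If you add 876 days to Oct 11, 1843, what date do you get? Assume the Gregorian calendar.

March 5, 1846

+366 (one year; includes Feb 29, 1844) → Oct 11, 1844 (510 left).
+365 (one year) → Oct 11, 1845 (145 left).
Oct has 31 days: +21 → Nov 1, 1845 (124 left).
Nov has 30 days: +30 → Dec 1, 1845 (94 left).
Dec has 31 days: +31 → Jan 1, 1846 (63 left).
Jan has 31 days: +31 → Feb 1, 1846 (32 left).
Feb has 28 days: +28 → Mar 1, 1846 (4 left).
+4 → Mar 5, 1846.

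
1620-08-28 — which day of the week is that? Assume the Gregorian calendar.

Friday

Doomsday rule: the anchor day for the 1600s is Tuesday. For year 20: 20÷12 = 1 r 8, and 8÷4 = 2, so 1+8+2 = 11.
Tuesday + 11 ≡ Saturday — that's 1620's doomsday.
In August the doomsday date is Aug 8.
Aug 28 is 20 days after Aug 8; 20 mod 7 = 6, so Saturday + 6 = Friday.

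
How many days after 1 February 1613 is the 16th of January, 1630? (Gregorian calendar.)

6193

Feb 1, 1613 → Feb 1, 1614: 365 days.
Feb 1, 1614 → Feb 1, 1615: 365 days.
Feb 1, 1615 → Feb 1, 1616: 365 days.
Feb 1, 1616 → Feb 1, 1617: 366 days (Feb 29, 1616 is in that span).
Feb 1, 1617 → Feb 1, 1618: 365 days.
Feb 1, 1618 → Feb 1, 1619: 365 days.
Feb 1, 1619 → Feb 1, 1620: 365 days.
Feb 1, 1620 → Feb 1, 1621: 366 days (Feb 29, 1620 is in that span).
Feb 1, 1621 → Feb 1, 1622: 365 days.
Feb 1, 1622 → Feb 1, 1623: 365 days.
Feb 1, 1623 → Feb 1, 1624: 365 days.
Feb 1, 1624 → Feb 1, 1625: 366 days (Feb 29, 1624 is in that span).
Feb 1, 1625 → Feb 1, 1626: 365 days.
Feb 1, 1626 → Feb 1, 1627: 365 days.
Feb 1, 1627 → Feb 1, 1628: 365 days.
Feb 1, 1628 → Feb 1, 1629: 366 days (Feb 29, 1628 is in that span).
Feb 1, 1629 → Mar 1, 1629: 28 days (February has 28).
Mar 1, 1629 → Apr 1, 1629: 31 days (March has 31).
Apr 1, 1629 → May 1, 1629: 30 days (April has 30).
May 1, 1629 → Jun 1, 1629: 31 days (May has 31).
Jun 1, 1629 → Jul 1, 1629: 30 days (June has 30).
Jul 1, 1629 → Aug 1, 1629: 31 days (July has 31).
Aug 1, 1629 → Sep 1, 1629: 31 days (August has 31).
Sep 1, 1629 → Oct 1, 1629: 30 days (September has 30).
Oct 1, 1629 → Nov 1, 1629: 31 days (October has 31).
Nov 1, 1629 → Dec 1, 1629: 30 days (November has 30).
Dec 1, 1629 → Jan 1, 1630: 31 days (December has 31).
Jan 1, 1630 → Jan 16, 1630: 15 days.
Total: 6193 days.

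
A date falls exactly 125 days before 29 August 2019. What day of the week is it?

First find the weekday of Aug 29, 2019. Doomsday rule: the anchor day for the 2000s is Tuesday. For year 19: 19÷12 = 1 r 7, and 7÷4 = 1, so 1+7+1 = 9.
Tuesday + 9 ≡ Thursday — that's 2019's doomsday.
In August the doomsday date is Aug 8.
Aug 29 is 21 days after Aug 8; 21 mod 7 = 0, so Thursday + 0 = Thursday.
125 mod 7 = 6, so 125 days before a Thursday is Thursday − 6 = Friday.

Friday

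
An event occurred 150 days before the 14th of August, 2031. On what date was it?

March 17, 2031

−14 → Jul 31, 2031 (end of Jul, 31 days; 136 left).
−31 → Jun 30, 2031 (end of Jun, 30 days; 105 left).
−30 → May 31, 2031 (end of May, 31 days; 75 left).
−31 → Apr 30, 2031 (end of Apr, 30 days; 44 left).
−30 → Mar 31, 2031 (end of Mar, 31 days; 14 left).
−14 → Mar 17, 2031.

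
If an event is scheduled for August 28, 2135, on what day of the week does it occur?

Sunday

Doomsday rule: the anchor day for the 2100s is Sunday. For year 35: 35÷12 = 2 r 11, and 11÷4 = 2, so 2+11+2 = 15.
Sunday + 15 ≡ Monday — that's 2135's doomsday.
In August the doomsday date is Aug 8.
Aug 28 is 20 days after Aug 8; 20 mod 7 = 6, so Monday + 6 = Sunday.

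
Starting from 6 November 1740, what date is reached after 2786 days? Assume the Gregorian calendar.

+365 (one year) → Nov 6, 1741 (2421 left).
+365 (one year) → Nov 6, 1742 (2056 left).
+365 (one year) → Nov 6, 1743 (1691 left).
+366 (one year; includes Feb 29, 1744) → Nov 6, 1744 (1325 left).
+365 (one year) → Nov 6, 1745 (960 left).
+365 (one year) → Nov 6, 1746 (595 left).
+365 (one year) → Nov 6, 1747 (230 left).
Nov has 30 days: +25 → Dec 1, 1747 (205 left).
Dec has 31 days: +31 → Jan 1, 1748 (174 left).
Jan has 31 days: +31 → Feb 1, 1748 (143 left).
Feb has 29 days: +29 → Mar 1, 1748 (114 left).
Mar has 31 days: +31 → Apr 1, 1748 (83 left).
Apr has 30 days: +30 → May 1, 1748 (53 left).
May has 31 days: +31 → Jun 1, 1748 (22 left).
+22 → Jun 23, 1748.

June 23, 1748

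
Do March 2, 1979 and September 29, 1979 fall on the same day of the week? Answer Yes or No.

From Mar 2, 1979 to Sep 29, 1979 is 211 days.
211 mod 7 = 1, so they are different weekdays.
(Mar 2, 1979 is a Friday; Sep 29, 1979 is a Saturday.)

No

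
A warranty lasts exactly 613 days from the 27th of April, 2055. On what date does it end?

December 30, 2056

+366 (one year; includes Feb 29, 2056) → Apr 27, 2056 (247 left).
Apr has 30 days: +4 → May 1, 2056 (243 left).
May has 31 days: +31 → Jun 1, 2056 (212 left).
Jun has 30 days: +30 → Jul 1, 2056 (182 left).
Jul has 31 days: +31 → Aug 1, 2056 (151 left).
Aug has 31 days: +31 → Sep 1, 2056 (120 left).
Sep has 30 days: +30 → Oct 1, 2056 (90 left).
Oct has 31 days: +31 → Nov 1, 2056 (59 left).
Nov has 30 days: +30 → Dec 1, 2056 (29 left).
+29 → Dec 30, 2056.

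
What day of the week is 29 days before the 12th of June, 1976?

First find the weekday of Jun 12, 1976. Doomsday rule: the anchor day for the 1900s is Wednesday. For year 76: 76÷12 = 6 r 4, and 4÷4 = 1, so 6+4+1 = 11.
Wednesday + 11 ≡ Sunday — that's 1976's doomsday.
In June the doomsday date is Jun 6.
Jun 12 is 6 days after Jun 6; 6 mod 7 = 6, so Sunday + 6 = Saturday.
29 mod 7 = 1, so 29 days before a Saturday is Saturday − 1 = Friday.

Friday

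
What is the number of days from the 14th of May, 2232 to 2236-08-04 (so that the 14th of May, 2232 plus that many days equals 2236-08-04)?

1543

May 14, 2232 → May 14, 2233: 365 days.
May 14, 2233 → May 14, 2234: 365 days.
May 14, 2234 → May 14, 2235: 365 days.
May 14, 2235 → May 14, 2236: 366 days (Feb 29, 2236 is in that span).
May 14, 2236 → Jun 14, 2236: 31 days (May has 31).
Jun 14, 2236 → Jul 14, 2236: 30 days (June has 30).
Jul 14, 2236 → Aug 4, 2236: 21 days.
Total: 1543 days.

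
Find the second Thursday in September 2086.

September 12, 2086

September 1, 2086 is a Sunday.
The first Thursday is therefore September 5 (4 days later).
The second Thursday is 5 + 1×7 = September 12.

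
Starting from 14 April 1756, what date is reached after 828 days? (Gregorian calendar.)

July 21, 1758

+365 (one year) → Apr 14, 1757 (463 left).
+365 (one year) → Apr 14, 1758 (98 left).
Apr has 30 days: +17 → May 1, 1758 (81 left).
May has 31 days: +31 → Jun 1, 1758 (50 left).
Jun has 30 days: +30 → Jul 1, 1758 (20 left).
+20 → Jul 21, 1758.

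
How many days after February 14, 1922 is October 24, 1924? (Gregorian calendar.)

Feb 14, 1922 → Feb 14, 1923: 365 days.
Feb 14, 1923 → Feb 14, 1924: 365 days.
Feb 14, 1924 → Mar 14, 1924: 29 days (February has 29).
Mar 14, 1924 → Apr 14, 1924: 31 days (March has 31).
Apr 14, 1924 → May 14, 1924: 30 days (April has 30).
May 14, 1924 → Jun 14, 1924: 31 days (May has 31).
Jun 14, 1924 → Jul 14, 1924: 30 days (June has 30).
Jul 14, 1924 → Aug 14, 1924: 31 days (July has 31).
Aug 14, 1924 → Sep 14, 1924: 31 days (August has 31).
Sep 14, 1924 → Oct 14, 1924: 30 days (September has 30).
Oct 14, 1924 → Oct 24, 1924: 10 days.
Total: 983 days.

983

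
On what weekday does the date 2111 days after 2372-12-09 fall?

Wednesday

Dec 9, 2372 is a Saturday.
2111 mod 7 = 4, so 2111 days after a Saturday is Saturday + 4 = Wednesday.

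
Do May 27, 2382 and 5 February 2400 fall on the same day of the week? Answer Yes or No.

No

From May 27, 2382 to Feb 5, 2400 is 6463 days.
6463 mod 7 = 2, so they are different weekdays.
(May 27, 2382 is a Thursday; Feb 5, 2400 is a Saturday.)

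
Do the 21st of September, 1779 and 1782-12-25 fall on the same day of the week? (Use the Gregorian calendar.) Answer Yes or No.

From Sep 21, 1779 to Dec 25, 1782 is 1191 days.
1191 mod 7 = 1, so they are different weekdays.
(Sep 21, 1779 is a Tuesday; Dec 25, 1782 is a Wednesday.)

No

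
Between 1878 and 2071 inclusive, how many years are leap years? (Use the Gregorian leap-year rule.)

47

Multiples of 4 in [1878,2071]: 48.
Of those, multiples of 100: 2 (not leap unless ÷400).
Multiples of 400: 1.
Leap years = 48 − 2 + 1 = 47.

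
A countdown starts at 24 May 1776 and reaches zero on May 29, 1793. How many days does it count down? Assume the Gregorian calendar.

6214

May 24, 1776 → May 24, 1777: 365 days.
May 24, 1777 → May 24, 1778: 365 days.
May 24, 1778 → May 24, 1779: 365 days.
May 24, 1779 → May 24, 1780: 366 days (Feb 29, 1780 is in that span).
May 24, 1780 → May 24, 1781: 365 days.
May 24, 1781 → May 24, 1782: 365 days.
May 24, 1782 → May 24, 1783: 365 days.
May 24, 1783 → May 24, 1784: 366 days (Feb 29, 1784 is in that span).
May 24, 1784 → May 24, 1785: 365 days.
May 24, 1785 → May 24, 1786: 365 days.
May 24, 1786 → May 24, 1787: 365 days.
May 24, 1787 → May 24, 1788: 366 days (Feb 29, 1788 is in that span).
May 24, 1788 → May 24, 1789: 365 days.
May 24, 1789 → May 24, 1790: 365 days.
May 24, 1790 → May 24, 1791: 365 days.
May 24, 1791 → May 24, 1792: 366 days (Feb 29, 1792 is in that span).
May 24, 1792 → Jun 24, 1792: 31 days (May has 31).
Jun 24, 1792 → Jul 24, 1792: 30 days (June has 30).
Jul 24, 1792 → Aug 24, 1792: 31 days (July has 31).
Aug 24, 1792 → Sep 24, 1792: 31 days (August has 31).
Sep 24, 1792 → Oct 24, 1792: 30 days (September has 30).
Oct 24, 1792 → Nov 24, 1792: 31 days (October has 31).
Nov 24, 1792 → Dec 24, 1792: 30 days (November has 30).
Dec 24, 1792 → Jan 24, 1793: 31 days (December has 31).
Jan 24, 1793 → Feb 24, 1793: 31 days (January has 31).
Feb 24, 1793 → Mar 24, 1793: 28 days (February has 28).
Mar 24, 1793 → Apr 24, 1793: 31 days (March has 31).
Apr 24, 1793 → May 24, 1793: 30 days (April has 30).
May 24, 1793 → May 29, 1793: 5 days.
Total: 6214 days.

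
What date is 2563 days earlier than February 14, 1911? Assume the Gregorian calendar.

February 8, 1904

−365 (one year) → Feb 14, 1910 (2198 left).
−365 (one year) → Feb 14, 1909 (1833 left).
−366 (one year; includes Feb 29, 1908) → Feb 14, 1908 (1467 left).
−365 (one year) → Feb 14, 1907 (1102 left).
−365 (one year) → Feb 14, 1906 (737 left).
−365 (one year) → Feb 14, 1905 (372 left).
−14 → Jan 31, 1905 (end of Jan, 31 days; 358 left).
−31 → Dec 31, 1904 (end of Dec, 31 days; 327 left).
−31 → Nov 30, 1904 (end of Nov, 30 days; 296 left).
−30 → Oct 31, 1904 (end of Oct, 31 days; 266 left).
−31 → Sep 30, 1904 (end of Sep, 30 days; 235 left).
−30 → Aug 31, 1904 (end of Aug, 31 days; 205 left).
−31 → Jul 31, 1904 (end of Jul, 31 days; 174 left).
−31 → Jun 30, 1904 (end of Jun, 30 days; 143 left).
−30 → May 31, 1904 (end of May, 31 days; 113 left).
−31 → Apr 30, 1904 (end of Apr, 30 days; 82 left).
−30 → Mar 31, 1904 (end of Mar, 31 days; 52 left).
−31 → Feb 29, 1904 (end of Feb, 29 days; 21 left).
−21 → Feb 8, 1904.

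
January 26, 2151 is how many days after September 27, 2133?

Sep 27, 2133 → Sep 27, 2134: 365 days.
Sep 27, 2134 → Sep 27, 2135: 365 days.
Sep 27, 2135 → Sep 27, 2136: 366 days (Feb 29, 2136 is in that span).
Sep 27, 2136 → Sep 27, 2137: 365 days.
Sep 27, 2137 → Sep 27, 2138: 365 days.
Sep 27, 2138 → Sep 27, 2139: 365 days.
Sep 27, 2139 → Sep 27, 2140: 366 days (Feb 29, 2140 is in that span).
Sep 27, 2140 → Sep 27, 2141: 365 days.
Sep 27, 2141 → Sep 27, 2142: 365 days.
Sep 27, 2142 → Sep 27, 2143: 365 days.
Sep 27, 2143 → Sep 27, 2144: 366 days (Feb 29, 2144 is in that span).
Sep 27, 2144 → Sep 27, 2145: 365 days.
Sep 27, 2145 → Sep 27, 2146: 365 days.
Sep 27, 2146 → Sep 27, 2147: 365 days.
Sep 27, 2147 → Sep 27, 2148: 366 days (Feb 29, 2148 is in that span).
Sep 27, 2148 → Sep 27, 2149: 365 days.
Sep 27, 2149 → Sep 27, 2150: 365 days.
Sep 27, 2150 → Oct 27, 2150: 30 days (September has 30).
Oct 27, 2150 → Nov 27, 2150: 31 days (October has 31).
Nov 27, 2150 → Dec 27, 2150: 30 days (November has 30).
Dec 27, 2150 → Jan 26, 2151: 30 days.
Total: 6330 days.

6330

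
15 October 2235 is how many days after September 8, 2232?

Sep 8, 2232 → Sep 8, 2233: 365 days.
Sep 8, 2233 → Sep 8, 2234: 365 days.
Sep 8, 2234 → Sep 8, 2235: 365 days.
Sep 8, 2235 → Oct 8, 2235: 30 days (September has 30).
Oct 8, 2235 → Oct 15, 2235: 7 days.
Total: 1132 days.

1132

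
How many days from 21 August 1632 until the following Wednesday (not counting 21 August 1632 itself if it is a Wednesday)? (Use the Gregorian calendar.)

4

Aug 21, 1632 is a Saturday.
From Saturday to the next Wednesday is 4 days.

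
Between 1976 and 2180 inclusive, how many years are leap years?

Multiples of 4 in [1976,2180]: 52.
Of those, multiples of 100: 2 (not leap unless ÷400).
Multiples of 400: 1.
Leap years = 52 − 2 + 1 = 51.

51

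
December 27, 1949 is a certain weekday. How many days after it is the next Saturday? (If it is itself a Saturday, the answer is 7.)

4

Dec 27, 1949 is a Tuesday.
From Tuesday to the next Saturday is 4 days.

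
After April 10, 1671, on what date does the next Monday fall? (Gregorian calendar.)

April 13, 1671

Apr 10, 1671 is a Friday.
From Friday to the next Monday is 3 days.
Apr 10, 1671 + 3 = Apr 13, 1671.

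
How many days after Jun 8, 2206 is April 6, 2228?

Jun 8, 2206 → Jun 8, 2207: 365 days.
Jun 8, 2207 → Jun 8, 2208: 366 days (Feb 29, 2208 is in that span).
Jun 8, 2208 → Jun 8, 2209: 365 days.
Jun 8, 2209 → Jun 8, 2210: 365 days.
Jun 8, 2210 → Jun 8, 2211: 365 days.
Jun 8, 2211 → Jun 8, 2212: 366 days (Feb 29, 2212 is in that span).
Jun 8, 2212 → Jun 8, 2213: 365 days.
Jun 8, 2213 → Jun 8, 2214: 365 days.
Jun 8, 2214 → Jun 8, 2215: 365 days.
Jun 8, 2215 → Jun 8, 2216: 366 days (Feb 29, 2216 is in that span).
Jun 8, 2216 → Jun 8, 2217: 365 days.
Jun 8, 2217 → Jun 8, 2218: 365 days.
Jun 8, 2218 → Jun 8, 2219: 365 days.
Jun 8, 2219 → Jun 8, 2220: 366 days (Feb 29, 2220 is in that span).
Jun 8, 2220 → Jun 8, 2221: 365 days.
Jun 8, 2221 → Jun 8, 2222: 365 days.
Jun 8, 2222 → Jun 8, 2223: 365 days.
Jun 8, 2223 → Jun 8, 2224: 366 days (Feb 29, 2224 is in that span).
Jun 8, 2224 → Jun 8, 2225: 365 days.
Jun 8, 2225 → Jun 8, 2226: 365 days.
Jun 8, 2226 → Jun 8, 2227: 365 days.
Jun 8, 2227 → Jul 8, 2227: 30 days (June has 30).
Jul 8, 2227 → Aug 8, 2227: 31 days (July has 31).
Aug 8, 2227 → Sep 8, 2227: 31 days (August has 31).
Sep 8, 2227 → Oct 8, 2227: 30 days (September has 30).
Oct 8, 2227 → Nov 8, 2227: 31 days (October has 31).
Nov 8, 2227 → Dec 8, 2227: 30 days (November has 30).
Dec 8, 2227 → Jan 8, 2228: 31 days (December has 31).
Jan 8, 2228 → Feb 8, 2228: 31 days (January has 31).
Feb 8, 2228 → Mar 8, 2228: 29 days (February has 29).
Mar 8, 2228 → Apr 6, 2228: 29 days.
Total: 7973 days.

7973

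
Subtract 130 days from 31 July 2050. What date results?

−31 → Jun 30, 2050 (end of Jun, 30 days; 99 left).
−30 → May 31, 2050 (end of May, 31 days; 69 left).
−31 → Apr 30, 2050 (end of Apr, 30 days; 38 left).
−30 → Mar 31, 2050 (end of Mar, 31 days; 8 left).
−8 → Mar 23, 2050.

March 23, 2050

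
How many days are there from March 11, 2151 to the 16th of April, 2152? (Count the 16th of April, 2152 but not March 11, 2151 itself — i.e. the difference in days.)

Mar 11, 2151 → Mar 11, 2152: 366 days (Feb 29, 2152 is in that span).
Mar 11, 2152 → Apr 11, 2152: 31 days (March has 31).
Apr 11, 2152 → Apr 16, 2152: 5 days.
Total: 402 days.

402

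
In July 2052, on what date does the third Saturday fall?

July 1, 2052 is a Monday.
The first Saturday is therefore July 6 (5 days later).
The third Saturday is 6 + 2×7 = July 20.

July 20, 2052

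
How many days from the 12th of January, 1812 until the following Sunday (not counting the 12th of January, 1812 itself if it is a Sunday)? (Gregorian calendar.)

7

Jan 12, 1812 is a Sunday.
From Sunday to the next Sunday is 7 days.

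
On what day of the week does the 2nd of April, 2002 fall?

Tuesday

Doomsday rule: the anchor day for the 2000s is Tuesday. For year 02: 2÷12 = 0 r 2, and 2÷4 = 0, so 0+2+0 = 2.
Tuesday + 2 ≡ Thursday — that's 2002's doomsday.
In April the doomsday date is Apr 4.
Apr 2 is 2 days before Apr 4; 2 mod 7 = 2, so Thursday − 2 = Tuesday.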